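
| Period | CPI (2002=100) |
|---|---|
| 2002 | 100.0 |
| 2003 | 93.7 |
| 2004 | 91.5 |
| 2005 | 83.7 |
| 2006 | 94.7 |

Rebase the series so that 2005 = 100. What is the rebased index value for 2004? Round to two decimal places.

Rebased(2004) = 91.5 / 83.7 × 100 = 109.3190

109.32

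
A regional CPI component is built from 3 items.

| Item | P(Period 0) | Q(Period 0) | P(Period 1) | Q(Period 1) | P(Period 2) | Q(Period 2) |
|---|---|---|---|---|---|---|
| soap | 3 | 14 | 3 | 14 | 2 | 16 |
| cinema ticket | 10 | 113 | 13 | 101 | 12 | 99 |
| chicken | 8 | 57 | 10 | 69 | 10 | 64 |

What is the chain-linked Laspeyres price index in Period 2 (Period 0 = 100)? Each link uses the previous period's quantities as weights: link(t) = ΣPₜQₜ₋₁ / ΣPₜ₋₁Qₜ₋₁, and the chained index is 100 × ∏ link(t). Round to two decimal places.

120.64

Link Period 0→Period 1:
ΣP(Period 1)Q(Period 0) = 3×14 + 13×113 + 10×57 = 42 + 1469 + 570 = 2081
ΣP(Period 0)Q(Period 0) = 3×14 + 10×113 + 8×57 = 42 + 1130 + 456 = 1628
link = 2081/1628 = 1.278256
Link Period 1→Period 2:
ΣP(Period 2)Q(Period 1) = 2×14 + 12×101 + 10×69 = 28 + 1212 + 690 = 1930
ΣP(Period 1)Q(Period 1) = 3×14 + 13×101 + 10×69 = 42 + 1313 + 690 = 2045
link = 1930/2045 = 0.943765
Chained index = 100 × 1.278256 × 0.943765 = 120.6373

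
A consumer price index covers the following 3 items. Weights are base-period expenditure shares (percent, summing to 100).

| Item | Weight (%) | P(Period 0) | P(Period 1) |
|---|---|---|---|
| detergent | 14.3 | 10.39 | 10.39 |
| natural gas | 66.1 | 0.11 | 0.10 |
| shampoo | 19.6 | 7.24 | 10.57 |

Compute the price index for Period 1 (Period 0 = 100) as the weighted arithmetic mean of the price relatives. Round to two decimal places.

detergent: 14.3 × (10.39/10.39) = 14.3 × 1.000000 = 14.3000
natural gas: 66.1 × (0.10/0.11) = 66.1 × 0.909091 = 60.0909
shampoo: 19.6 × (10.57/7.24) = 19.6 × 1.459945 = 28.6149
Index = Σ wᵢ·(p₁ᵢ/p₀ᵢ) = 14.3000 + 60.0909 + 28.6149 = 103.0058

103.01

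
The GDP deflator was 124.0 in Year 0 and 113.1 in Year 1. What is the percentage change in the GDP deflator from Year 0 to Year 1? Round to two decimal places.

Change = (113.1 − 124.0) / 124.0 × 100
       = -10.9 / 124.0 × 100 = -8.7903%

-8.79%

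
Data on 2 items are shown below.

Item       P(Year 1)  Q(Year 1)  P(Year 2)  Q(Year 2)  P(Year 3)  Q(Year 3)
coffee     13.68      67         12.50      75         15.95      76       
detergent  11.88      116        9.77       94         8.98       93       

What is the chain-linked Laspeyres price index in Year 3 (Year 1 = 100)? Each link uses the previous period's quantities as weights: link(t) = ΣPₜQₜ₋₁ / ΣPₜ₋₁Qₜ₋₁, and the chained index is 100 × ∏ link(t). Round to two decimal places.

94.43

Link Year 1→Year 2:
ΣP(Year 2)Q(Year 1) = 12.50×67 + 9.77×116 = 837.5 + 1133.32 = 1970.82
ΣP(Year 1)Q(Year 1) = 13.68×67 + 11.88×116 = 916.56 + 1378.08 = 2294.64
link = 1970.82/2294.64 = 0.858880
Link Year 2→Year 3:
ΣP(Year 3)Q(Year 2) = 15.95×75 + 8.98×94 = 1196.25 + 844.12 = 2040.37
ΣP(Year 2)Q(Year 2) = 12.50×75 + 9.77×94 = 937.5 + 918.38 = 1855.88
link = 2040.37/1855.88 = 1.099408
Chained index = 100 × 0.858880 × 1.099408 = 94.4260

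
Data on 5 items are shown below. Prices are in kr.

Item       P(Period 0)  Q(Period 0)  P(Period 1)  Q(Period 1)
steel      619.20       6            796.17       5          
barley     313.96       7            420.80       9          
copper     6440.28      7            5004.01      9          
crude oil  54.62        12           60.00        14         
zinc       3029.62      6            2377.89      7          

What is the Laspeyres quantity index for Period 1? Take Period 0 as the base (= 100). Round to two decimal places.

122.95

Laspeyres quantity index uses base-period prices as weights.
ΣP(Period 0)·Q(Period 1) = 619.20×5 + 313.96×9 + 6440.28×9 + 54.62×14 + 3029.62×7 = 3096 + 2825.64 + 57962.52 + 764.68 + 21207.34 = 85856.18
ΣP(Period 0)·Q(Period 0) = 619.20×6 + 313.96×7 + 6440.28×7 + 54.62×12 + 3029.62×6 = 3715.2 + 2197.72 + 45081.96 + 655.44 + 18177.72 = 69828.04
Index = 85856.18 / 69828.04 × 100 = 122.9537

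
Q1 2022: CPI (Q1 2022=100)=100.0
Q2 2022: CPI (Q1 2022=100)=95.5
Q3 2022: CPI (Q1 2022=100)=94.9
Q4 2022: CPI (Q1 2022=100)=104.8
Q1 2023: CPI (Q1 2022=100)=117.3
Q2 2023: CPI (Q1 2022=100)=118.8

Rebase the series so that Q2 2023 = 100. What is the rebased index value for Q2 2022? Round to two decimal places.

Rebased(Q2 2022) = 95.5 / 118.8 × 100 = 80.3872

80.39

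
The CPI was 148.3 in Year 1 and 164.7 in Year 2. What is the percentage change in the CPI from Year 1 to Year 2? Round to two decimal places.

11.06%

Change = (164.7 − 148.3) / 148.3 × 100
       = 16.4 / 148.3 × 100 = 11.0587%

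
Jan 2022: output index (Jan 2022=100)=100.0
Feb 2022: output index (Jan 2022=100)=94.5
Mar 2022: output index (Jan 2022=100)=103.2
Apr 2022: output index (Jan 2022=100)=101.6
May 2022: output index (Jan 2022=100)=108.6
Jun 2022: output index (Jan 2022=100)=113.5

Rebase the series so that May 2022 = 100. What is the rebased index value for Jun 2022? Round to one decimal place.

104.5

Rebased(Jun 2022) = 113.5 / 108.6 × 100 = 104.5120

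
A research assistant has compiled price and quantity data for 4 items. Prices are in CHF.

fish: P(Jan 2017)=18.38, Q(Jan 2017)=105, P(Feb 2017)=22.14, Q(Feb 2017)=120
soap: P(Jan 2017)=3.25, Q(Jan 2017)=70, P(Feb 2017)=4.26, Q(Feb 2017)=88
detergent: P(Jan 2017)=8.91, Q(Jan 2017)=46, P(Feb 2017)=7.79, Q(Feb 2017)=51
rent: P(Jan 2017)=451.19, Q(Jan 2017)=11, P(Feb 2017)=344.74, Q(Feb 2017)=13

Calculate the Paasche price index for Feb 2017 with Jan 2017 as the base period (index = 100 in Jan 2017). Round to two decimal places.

89.78

Paasche price index uses current-period quantities as weights.
ΣP(Feb 2017)·Q(Feb 2017) = 22.14×120 + 4.26×88 + 7.79×51 + 344.74×13 = 2656.8 + 374.88 + 397.29 + 4481.62 = 7910.59
ΣP(Jan 2017)·Q(Feb 2017) = 18.38×120 + 3.25×88 + 8.91×51 + 451.19×13 = 2205.6 + 286 + 454.41 + 5865.47 = 8811.48
Index = 7910.59 / 8811.48 × 100 = 89.7760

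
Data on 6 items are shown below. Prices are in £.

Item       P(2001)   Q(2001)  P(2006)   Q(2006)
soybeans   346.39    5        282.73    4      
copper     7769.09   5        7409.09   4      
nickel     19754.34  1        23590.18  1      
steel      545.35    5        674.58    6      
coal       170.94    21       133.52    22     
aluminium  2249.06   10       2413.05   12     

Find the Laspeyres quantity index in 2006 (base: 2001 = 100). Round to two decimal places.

Laspeyres quantity index uses base-period prices as weights.
ΣP(2001)·Q(2006) = 346.39×4 + 7769.09×4 + 19754.34×1 + 545.35×6 + 170.94×22 + 2249.06×12 = 1385.56 + 31076.36 + 19754.34 + 3272.1 + 3760.68 + 26988.72 = 86237.76
ΣP(2001)·Q(2001) = 346.39×5 + 7769.09×5 + 19754.34×1 + 545.35×5 + 170.94×21 + 2249.06×10 = 1731.95 + 38845.45 + 19754.34 + 2726.75 + 3589.74 + 22490.6 = 89138.83
Index = 86237.76 / 89138.83 × 100 = 96.7454

96.75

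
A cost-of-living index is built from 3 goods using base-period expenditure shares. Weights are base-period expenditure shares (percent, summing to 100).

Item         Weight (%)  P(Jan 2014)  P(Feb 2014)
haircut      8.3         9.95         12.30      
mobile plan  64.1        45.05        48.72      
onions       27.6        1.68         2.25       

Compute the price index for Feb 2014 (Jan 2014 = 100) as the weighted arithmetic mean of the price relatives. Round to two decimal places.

116.55

haircut: 8.3 × (12.30/9.95) = 8.3 × 1.236181 = 10.2603
mobile plan: 64.1 × (48.72/45.05) = 64.1 × 1.081465 = 69.3219
onions: 27.6 × (2.25/1.68) = 27.6 × 1.339286 = 36.9643
Index = Σ wᵢ·(p₁ᵢ/p₀ᵢ) = 10.2603 + 69.3219 + 36.9643 = 116.5465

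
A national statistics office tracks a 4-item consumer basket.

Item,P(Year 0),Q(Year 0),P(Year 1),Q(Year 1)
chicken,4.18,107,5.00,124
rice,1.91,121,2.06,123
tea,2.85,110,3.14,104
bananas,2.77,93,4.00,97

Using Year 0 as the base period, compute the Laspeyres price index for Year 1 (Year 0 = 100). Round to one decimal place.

120.2

Laspeyres price index uses base-period quantities as weights.
ΣP(Year 1)·Q(Year 0) = 5.00×107 + 2.06×121 + 3.14×110 + 4.00×93 = 535 + 249.26 + 345.4 + 372 = 1501.66
ΣP(Year 0)·Q(Year 0) = 4.18×107 + 1.91×121 + 2.85×110 + 2.77×93 = 447.26 + 231.11 + 313.5 + 257.61 = 1249.48
Index = 1501.66 / 1249.48 × 100 = 120.1828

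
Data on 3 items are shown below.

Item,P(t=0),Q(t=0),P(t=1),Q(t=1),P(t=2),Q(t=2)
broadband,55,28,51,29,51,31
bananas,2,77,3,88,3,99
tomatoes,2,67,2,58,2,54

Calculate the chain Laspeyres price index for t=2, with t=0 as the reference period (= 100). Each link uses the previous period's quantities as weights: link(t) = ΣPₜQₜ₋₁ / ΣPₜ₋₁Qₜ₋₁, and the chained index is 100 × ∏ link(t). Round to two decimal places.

98.09

Link t=0→t=1:
ΣP(t=1)Q(t=0) = 51×28 + 3×77 + 2×67 = 1428 + 231 + 134 = 1793
ΣP(t=0)Q(t=0) = 55×28 + 2×77 + 2×67 = 1540 + 154 + 134 = 1828
link = 1793/1828 = 0.980853
Link t=1→t=2:
ΣP(t=2)Q(t=1) = 51×29 + 3×88 + 2×58 = 1479 + 264 + 116 = 1859
ΣP(t=1)Q(t=1) = 51×29 + 3×88 + 2×58 = 1479 + 264 + 116 = 1859
link = 1859/1859 = 1.000000
Chained index = 100 × 0.980853 × 1.000000 = 98.0853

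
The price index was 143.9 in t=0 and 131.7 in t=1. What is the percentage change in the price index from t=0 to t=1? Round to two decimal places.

-8.48%

Change = (131.7 − 143.9) / 143.9 × 100
       = -12.2 / 143.9 × 100 = -8.4781%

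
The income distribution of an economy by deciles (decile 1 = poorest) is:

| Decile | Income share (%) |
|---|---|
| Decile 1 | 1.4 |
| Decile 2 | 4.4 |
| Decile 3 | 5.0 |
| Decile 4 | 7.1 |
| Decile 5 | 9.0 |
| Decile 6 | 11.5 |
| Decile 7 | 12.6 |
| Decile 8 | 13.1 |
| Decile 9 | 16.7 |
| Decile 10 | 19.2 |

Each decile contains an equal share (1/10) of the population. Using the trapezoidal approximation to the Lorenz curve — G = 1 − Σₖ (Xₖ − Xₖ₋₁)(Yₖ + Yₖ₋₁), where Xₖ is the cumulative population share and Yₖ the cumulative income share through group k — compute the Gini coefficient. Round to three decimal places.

0.306

Cumulative income shares Yₖ: 0.0140, 0.0580, 0.1080, 0.1790, 0.2690, 0.3840, 0.5100, 0.6410, 0.8080, 1.0000
Σ (Xₖ−Xₖ₋₁)(Yₖ+Yₖ₋₁) = (1/10)(0.0140+0.0000) + (1/10)(0.0580+0.0140) + (1/10)(0.1080+0.0580) + (1/10)(0.1790+0.1080) + (1/10)(0.2690+0.1790) + (1/10)(0.3840+0.2690) + (1/10)(0.5100+0.3840) + (1/10)(0.6410+0.5100) + (1/10)(0.8080+0.6410) + (1/10)(1.0000+0.8080)
  = 0.0014 + 0.0072 + 0.0166 + 0.0287 + 0.0448 + 0.0653 + 0.0894 + 0.1151 + 0.1449 + 0.1808 = 0.6942
G = 1 − 0.6942 = 0.3058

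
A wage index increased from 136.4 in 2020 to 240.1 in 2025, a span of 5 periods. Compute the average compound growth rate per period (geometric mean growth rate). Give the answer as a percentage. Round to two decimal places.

Growth factor = (240.1/136.4)^(1/5) = (1.760264)^(1/5) = 1.119736
Growth rate = 1.119736 − 1 = 0.119736 = 11.9736%

11.97%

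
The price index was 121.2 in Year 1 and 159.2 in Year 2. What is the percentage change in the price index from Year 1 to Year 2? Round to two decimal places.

Change = (159.2 − 121.2) / 121.2 × 100
       = 38.0 / 121.2 × 100 = 31.3531%

31.35%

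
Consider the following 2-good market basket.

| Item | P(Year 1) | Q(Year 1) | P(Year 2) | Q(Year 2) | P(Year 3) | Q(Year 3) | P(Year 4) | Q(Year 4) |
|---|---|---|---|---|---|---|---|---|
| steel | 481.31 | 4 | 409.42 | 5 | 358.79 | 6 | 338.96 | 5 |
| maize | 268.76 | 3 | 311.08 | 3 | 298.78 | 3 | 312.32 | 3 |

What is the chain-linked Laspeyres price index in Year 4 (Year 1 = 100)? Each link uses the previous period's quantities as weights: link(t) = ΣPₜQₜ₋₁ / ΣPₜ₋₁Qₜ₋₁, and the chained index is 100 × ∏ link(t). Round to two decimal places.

Link Year 1→Year 2:
ΣP(Year 2)Q(Year 1) = 409.42×4 + 311.08×3 = 1637.68 + 933.24 = 2570.92
ΣP(Year 1)Q(Year 1) = 481.31×4 + 268.76×3 = 1925.24 + 806.28 = 2731.52
link = 2570.92/2731.52 = 0.941205
Link Year 2→Year 3:
ΣP(Year 3)Q(Year 2) = 358.79×5 + 298.78×3 = 1793.95 + 896.34 = 2690.29
ΣP(Year 2)Q(Year 2) = 409.42×5 + 311.08×3 = 2047.1 + 933.24 = 2980.34
link = 2690.29/2980.34 = 0.902679
Link Year 3→Year 4:
ΣP(Year 4)Q(Year 3) = 338.96×6 + 312.32×3 = 2033.76 + 936.96 = 2970.72
ΣP(Year 3)Q(Year 3) = 358.79×6 + 298.78×3 = 2152.74 + 896.34 = 3049.08
link = 2970.72/3049.08 = 0.974300
Chained index = 100 × 0.941205 × 0.902679 × 0.974300 = 82.7771

82.78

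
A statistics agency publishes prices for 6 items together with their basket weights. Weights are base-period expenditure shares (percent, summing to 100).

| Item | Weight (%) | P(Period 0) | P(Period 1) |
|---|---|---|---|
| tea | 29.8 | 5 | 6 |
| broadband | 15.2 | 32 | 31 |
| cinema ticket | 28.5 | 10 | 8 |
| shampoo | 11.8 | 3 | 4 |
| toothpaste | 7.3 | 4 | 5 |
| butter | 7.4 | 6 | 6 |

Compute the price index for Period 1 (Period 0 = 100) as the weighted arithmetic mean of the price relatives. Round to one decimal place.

105.5

tea: 29.8 × (6/5) = 29.8 × 1.200000 = 35.7600
broadband: 15.2 × (31/32) = 15.2 × 0.968750 = 14.7250
cinema ticket: 28.5 × (8/10) = 28.5 × 0.800000 = 22.8000
shampoo: 11.8 × (4/3) = 11.8 × 1.333333 = 15.7333
toothpaste: 7.3 × (5/4) = 7.3 × 1.250000 = 9.1250
butter: 7.4 × (6/6) = 7.4 × 1.000000 = 7.4000
Index = Σ wᵢ·(p₁ᵢ/p₀ᵢ) = 35.7600 + 14.7250 + 22.8000 + 15.7333 + 9.1250 + 7.4000 = 105.5433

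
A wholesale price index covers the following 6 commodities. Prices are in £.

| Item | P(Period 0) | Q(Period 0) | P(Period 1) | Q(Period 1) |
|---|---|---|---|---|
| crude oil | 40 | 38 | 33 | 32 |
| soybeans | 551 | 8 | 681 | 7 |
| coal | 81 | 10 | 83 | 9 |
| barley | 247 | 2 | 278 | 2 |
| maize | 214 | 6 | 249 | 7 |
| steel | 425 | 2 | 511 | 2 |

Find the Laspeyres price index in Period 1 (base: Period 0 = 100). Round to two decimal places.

Laspeyres price index uses base-period quantities as weights.
ΣP(Period 1)·Q(Period 0) = 33×38 + 681×8 + 83×10 + 278×2 + 249×6 + 511×2 = 1254 + 5448 + 830 + 556 + 1494 + 1022 = 10604
ΣP(Period 0)·Q(Period 0) = 40×38 + 551×8 + 81×10 + 247×2 + 214×6 + 425×2 = 1520 + 4408 + 810 + 494 + 1284 + 850 = 9366
Index = 10604 / 9366 × 100 = 113.2180

113.22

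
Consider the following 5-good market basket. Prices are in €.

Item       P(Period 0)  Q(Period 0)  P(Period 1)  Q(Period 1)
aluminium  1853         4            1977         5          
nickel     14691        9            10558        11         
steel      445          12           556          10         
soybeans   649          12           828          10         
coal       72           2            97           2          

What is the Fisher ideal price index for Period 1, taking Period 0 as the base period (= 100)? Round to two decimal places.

Laspeyres component (base-period weights):
ΣP(Period 1)Q(Period 0) = 1977×4 + 10558×9 + 556×12 + 828×12 + 97×2 = 7908 + 95022 + 6672 + 9936 + 194 = 119732
ΣP(Period 0)Q(Period 0) = 1853×4 + 14691×9 + 445×12 + 649×12 + 72×2 = 7412 + 132219 + 5340 + 7788 + 144 = 152903
L = 119732 / 152903 × 100 = 78.3059
Paasche component (current-period weights):
ΣP(Period 1)Q(Period 1) = 1977×5 + 10558×11 + 556×10 + 828×10 + 97×2 = 9885 + 116138 + 5560 + 8280 + 194 = 140057
ΣP(Period 0)Q(Period 1) = 1853×5 + 14691×11 + 445×10 + 649×10 + 72×2 = 9265 + 161601 + 4450 + 6490 + 144 = 181950
P = 140057 / 181950 × 100 = 76.9755
Fisher = √(L × P) = √(78.3059 × 76.9755) = 77.6378

77.64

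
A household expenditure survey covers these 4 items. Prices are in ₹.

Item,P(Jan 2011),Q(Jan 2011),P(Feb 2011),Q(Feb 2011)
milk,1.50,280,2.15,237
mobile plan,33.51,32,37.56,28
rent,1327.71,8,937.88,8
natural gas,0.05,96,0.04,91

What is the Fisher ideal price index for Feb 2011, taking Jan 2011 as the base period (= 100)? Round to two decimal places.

76.45

Laspeyres component (base-period weights):
ΣP(Feb 2011)Q(Jan 2011) = 2.15×280 + 37.56×32 + 937.88×8 + 0.04×96 = 602 + 1201.92 + 7503.04 + 3.84 = 9310.8
ΣP(Jan 2011)Q(Jan 2011) = 1.50×280 + 33.51×32 + 1327.71×8 + 0.05×96 = 420 + 1072.32 + 10621.68 + 4.8 = 12118.8
L = 9310.8 / 12118.8 × 100 = 76.8294
Paasche component (current-period weights):
ΣP(Feb 2011)Q(Feb 2011) = 2.15×237 + 37.56×28 + 937.88×8 + 0.04×91 = 509.55 + 1051.68 + 7503.04 + 3.64 = 9067.91
ΣP(Jan 2011)Q(Feb 2011) = 1.50×237 + 33.51×28 + 1327.71×8 + 0.05×91 = 355.5 + 938.28 + 10621.68 + 4.55 = 11920.01
P = 9067.91 / 11920.01 × 100 = 76.0730
Fisher = √(L × P) = √(76.8294 × 76.0730) = 76.4503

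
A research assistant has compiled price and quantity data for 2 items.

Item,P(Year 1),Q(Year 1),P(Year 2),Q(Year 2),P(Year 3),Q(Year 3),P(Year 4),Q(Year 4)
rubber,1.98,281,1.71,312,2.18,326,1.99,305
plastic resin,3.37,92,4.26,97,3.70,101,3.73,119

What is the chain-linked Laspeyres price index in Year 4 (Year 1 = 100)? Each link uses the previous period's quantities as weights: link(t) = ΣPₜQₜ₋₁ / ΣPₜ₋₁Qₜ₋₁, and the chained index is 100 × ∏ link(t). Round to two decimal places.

Link Year 1→Year 2:
ΣP(Year 2)Q(Year 1) = 1.71×281 + 4.26×92 = 480.51 + 391.92 = 872.43
ΣP(Year 1)Q(Year 1) = 1.98×281 + 3.37×92 = 556.38 + 310.04 = 866.42
link = 872.43/866.42 = 1.006937
Link Year 2→Year 3:
ΣP(Year 3)Q(Year 2) = 2.18×312 + 3.70×97 = 680.16 + 358.9 = 1039.06
ΣP(Year 2)Q(Year 2) = 1.71×312 + 4.26×97 = 533.52 + 413.22 = 946.74
link = 1039.06/946.74 = 1.097514
Link Year 3→Year 4:
ΣP(Year 4)Q(Year 3) = 1.99×326 + 3.73×101 = 648.74 + 376.73 = 1025.47
ΣP(Year 3)Q(Year 3) = 2.18×326 + 3.70×101 = 710.68 + 373.7 = 1084.38
link = 1025.47/1084.38 = 0.945674
Chained index = 100 × 1.006937 × 1.097514 × 0.945674 = 104.5089

104.51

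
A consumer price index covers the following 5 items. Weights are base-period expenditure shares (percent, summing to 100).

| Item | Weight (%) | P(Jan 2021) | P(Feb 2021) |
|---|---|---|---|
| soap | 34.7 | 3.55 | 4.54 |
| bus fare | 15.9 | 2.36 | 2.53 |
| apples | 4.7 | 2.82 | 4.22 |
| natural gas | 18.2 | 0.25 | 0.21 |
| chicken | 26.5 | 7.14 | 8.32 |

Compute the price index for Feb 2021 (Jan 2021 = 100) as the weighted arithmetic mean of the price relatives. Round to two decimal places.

soap: 34.7 × (4.54/3.55) = 34.7 × 1.278873 = 44.3769
bus fare: 15.9 × (2.53/2.36) = 15.9 × 1.072034 = 17.0453
apples: 4.7 × (4.22/2.82) = 4.7 × 1.496454 = 7.0333
natural gas: 18.2 × (0.21/0.25) = 18.2 × 0.840000 = 15.2880
chicken: 26.5 × (8.32/7.14) = 26.5 × 1.165266 = 30.8796
Index = Σ wᵢ·(p₁ᵢ/p₀ᵢ) = 44.3769 + 17.0453 + 7.0333 + 15.2880 + 30.8796 = 114.6231

114.62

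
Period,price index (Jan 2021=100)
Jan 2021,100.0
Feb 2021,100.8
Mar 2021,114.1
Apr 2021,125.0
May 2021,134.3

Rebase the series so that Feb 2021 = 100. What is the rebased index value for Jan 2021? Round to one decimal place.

99.2

Rebased(Jan 2021) = 100.0 / 100.8 × 100 = 99.2063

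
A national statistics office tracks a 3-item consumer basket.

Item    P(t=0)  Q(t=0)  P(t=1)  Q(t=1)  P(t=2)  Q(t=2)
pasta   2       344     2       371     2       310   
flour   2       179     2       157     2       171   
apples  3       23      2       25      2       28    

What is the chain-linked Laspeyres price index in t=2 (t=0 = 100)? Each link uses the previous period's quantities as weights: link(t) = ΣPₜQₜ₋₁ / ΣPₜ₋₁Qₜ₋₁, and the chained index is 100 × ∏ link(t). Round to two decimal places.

Link t=0→t=1:
ΣP(t=1)Q(t=0) = 2×344 + 2×179 + 2×23 = 688 + 358 + 46 = 1092
ΣP(t=0)Q(t=0) = 2×344 + 2×179 + 3×23 = 688 + 358 + 69 = 1115
link = 1092/1115 = 0.979372
Link t=1→t=2:
ΣP(t=2)Q(t=1) = 2×371 + 2×157 + 2×25 = 742 + 314 + 50 = 1106
ΣP(t=1)Q(t=1) = 2×371 + 2×157 + 2×25 = 742 + 314 + 50 = 1106
link = 1106/1106 = 1.000000
Chained index = 100 × 0.979372 × 1.000000 = 97.9372

97.94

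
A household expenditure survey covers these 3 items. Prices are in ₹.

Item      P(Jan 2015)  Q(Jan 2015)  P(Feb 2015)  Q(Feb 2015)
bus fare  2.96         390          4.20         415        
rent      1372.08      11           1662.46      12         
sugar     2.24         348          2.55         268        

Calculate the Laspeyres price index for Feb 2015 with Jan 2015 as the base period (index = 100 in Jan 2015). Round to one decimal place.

Laspeyres price index uses base-period quantities as weights.
ΣP(Feb 2015)·Q(Jan 2015) = 4.20×390 + 1662.46×11 + 2.55×348 = 1638 + 18287.06 + 887.4 = 20812.46
ΣP(Jan 2015)·Q(Jan 2015) = 2.96×390 + 1372.08×11 + 2.24×348 = 1154.4 + 15092.88 + 779.52 = 17026.8
Index = 20812.46 / 17026.8 × 100 = 122.2335

122.2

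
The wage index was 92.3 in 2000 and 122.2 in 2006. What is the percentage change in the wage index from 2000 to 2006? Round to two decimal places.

Change = (122.2 − 92.3) / 92.3 × 100
       = 29.9 / 92.3 × 100 = 32.3944%

32.39%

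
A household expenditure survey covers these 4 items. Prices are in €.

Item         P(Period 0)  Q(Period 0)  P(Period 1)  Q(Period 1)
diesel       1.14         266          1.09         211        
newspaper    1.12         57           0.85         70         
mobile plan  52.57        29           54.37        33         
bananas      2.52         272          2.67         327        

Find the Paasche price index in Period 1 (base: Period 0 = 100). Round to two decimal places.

102.75

Paasche price index uses current-period quantities as weights.
ΣP(Period 1)·Q(Period 1) = 1.09×211 + 0.85×70 + 54.37×33 + 2.67×327 = 229.99 + 59.5 + 1794.21 + 873.09 = 2956.79
ΣP(Period 0)·Q(Period 1) = 1.14×211 + 1.12×70 + 52.57×33 + 2.52×327 = 240.54 + 78.4 + 1734.81 + 824.04 = 2877.79
Index = 2956.79 / 2877.79 × 100 = 102.7452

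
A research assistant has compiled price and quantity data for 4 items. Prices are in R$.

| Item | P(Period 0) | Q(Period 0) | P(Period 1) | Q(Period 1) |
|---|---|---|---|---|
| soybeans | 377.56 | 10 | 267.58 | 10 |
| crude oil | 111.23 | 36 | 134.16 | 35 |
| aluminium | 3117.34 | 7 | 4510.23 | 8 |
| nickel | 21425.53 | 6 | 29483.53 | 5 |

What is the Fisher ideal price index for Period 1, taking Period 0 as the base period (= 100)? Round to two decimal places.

Laspeyres component (base-period weights):
ΣP(Period 1)Q(Period 0) = 267.58×10 + 134.16×36 + 4510.23×7 + 29483.53×6 = 2675.8 + 4829.76 + 31571.61 + 176901.18 = 215978.35
ΣP(Period 0)Q(Period 0) = 377.56×10 + 111.23×36 + 3117.34×7 + 21425.53×6 = 3775.6 + 4004.28 + 21821.38 + 128553.18 = 158154.44
L = 215978.35 / 158154.44 × 100 = 136.5617
Paasche component (current-period weights):
ΣP(Period 1)Q(Period 1) = 267.58×10 + 134.16×35 + 4510.23×8 + 29483.53×5 = 2675.8 + 4695.6 + 36081.84 + 147417.65 = 190870.89
ΣP(Period 0)Q(Period 1) = 377.56×10 + 111.23×35 + 3117.34×8 + 21425.53×5 = 3775.6 + 3893.05 + 24938.72 + 107127.65 = 139735.02
P = 190870.89 / 139735.02 × 100 = 136.5949
Fisher = √(L × P) = √(136.5617 × 136.5949) = 136.5783

136.58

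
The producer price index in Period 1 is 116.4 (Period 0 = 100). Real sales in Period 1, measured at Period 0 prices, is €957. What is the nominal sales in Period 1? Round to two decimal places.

1113.95

Nominal = Real × (Index/100) = 957 × (116.4/100)
        = 957 × 1.164 = 1113.9480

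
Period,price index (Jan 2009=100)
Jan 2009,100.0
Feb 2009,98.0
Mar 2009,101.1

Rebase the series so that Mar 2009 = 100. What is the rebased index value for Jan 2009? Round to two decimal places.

98.91

Rebased(Jan 2009) = 100.0 / 101.1 × 100 = 98.9120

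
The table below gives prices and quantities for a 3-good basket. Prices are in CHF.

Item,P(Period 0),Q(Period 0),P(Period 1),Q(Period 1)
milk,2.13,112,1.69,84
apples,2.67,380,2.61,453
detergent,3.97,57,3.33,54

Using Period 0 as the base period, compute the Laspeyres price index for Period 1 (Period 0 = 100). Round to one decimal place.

Laspeyres price index uses base-period quantities as weights.
ΣP(Period 1)·Q(Period 0) = 1.69×112 + 2.61×380 + 3.33×57 = 189.28 + 991.8 + 189.81 = 1370.89
ΣP(Period 0)·Q(Period 0) = 2.13×112 + 2.67×380 + 3.97×57 = 238.56 + 1014.6 + 226.29 = 1479.45
Index = 1370.89 / 1479.45 × 100 = 92.6621

92.7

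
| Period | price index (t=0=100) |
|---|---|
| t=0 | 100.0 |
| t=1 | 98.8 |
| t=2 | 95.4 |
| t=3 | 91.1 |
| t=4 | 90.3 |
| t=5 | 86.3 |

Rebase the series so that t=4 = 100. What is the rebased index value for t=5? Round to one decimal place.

Rebased(t=5) = 86.3 / 90.3 × 100 = 95.5703

95.6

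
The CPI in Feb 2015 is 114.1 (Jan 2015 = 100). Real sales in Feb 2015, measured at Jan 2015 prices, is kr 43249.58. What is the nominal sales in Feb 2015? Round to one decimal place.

49347.8

Nominal = Real × (Index/100) = 43249.58 × (114.1/100)
        = 43249.58 × 1.141 = 49347.7708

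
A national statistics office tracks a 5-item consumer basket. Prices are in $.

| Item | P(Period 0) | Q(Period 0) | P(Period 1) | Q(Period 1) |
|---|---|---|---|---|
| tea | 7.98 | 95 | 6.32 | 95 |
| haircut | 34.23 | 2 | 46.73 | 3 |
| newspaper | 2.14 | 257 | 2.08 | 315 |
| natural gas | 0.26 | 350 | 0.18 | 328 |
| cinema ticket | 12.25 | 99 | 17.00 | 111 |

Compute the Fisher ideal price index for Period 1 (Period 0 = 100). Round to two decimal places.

111.56

Laspeyres component (base-period weights):
ΣP(Period 1)Q(Period 0) = 6.32×95 + 46.73×2 + 2.08×257 + 0.18×350 + 17.00×99 = 600.4 + 93.46 + 534.56 + 63 + 1683 = 2974.42
ΣP(Period 0)Q(Period 0) = 7.98×95 + 34.23×2 + 2.14×257 + 0.26×350 + 12.25×99 = 758.1 + 68.46 + 549.98 + 91 + 1212.75 = 2680.29
L = 2974.42 / 2680.29 × 100 = 110.9738
Paasche component (current-period weights):
ΣP(Period 1)Q(Period 1) = 6.32×95 + 46.73×3 + 2.08×315 + 0.18×328 + 17.00×111 = 600.4 + 140.19 + 655.2 + 59.04 + 1887 = 3341.83
ΣP(Period 0)Q(Period 1) = 7.98×95 + 34.23×3 + 2.14×315 + 0.26×328 + 12.25×111 = 758.1 + 102.69 + 674.1 + 85.28 + 1359.75 = 2979.92
P = 3341.83 / 2979.92 × 100 = 112.1450
Fisher = √(L × P) = √(110.9738 × 112.1450) = 111.5578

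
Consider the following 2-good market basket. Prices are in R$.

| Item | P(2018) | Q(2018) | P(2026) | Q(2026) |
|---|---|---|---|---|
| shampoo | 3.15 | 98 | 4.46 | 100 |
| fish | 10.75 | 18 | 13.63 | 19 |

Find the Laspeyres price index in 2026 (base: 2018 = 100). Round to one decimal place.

135.9

Laspeyres price index uses base-period quantities as weights.
ΣP(2026)·Q(2018) = 4.46×98 + 13.63×18 = 437.08 + 245.34 = 682.42
ΣP(2018)·Q(2018) = 3.15×98 + 10.75×18 = 308.7 + 193.5 = 502.2
Index = 682.42 / 502.2 × 100 = 135.8861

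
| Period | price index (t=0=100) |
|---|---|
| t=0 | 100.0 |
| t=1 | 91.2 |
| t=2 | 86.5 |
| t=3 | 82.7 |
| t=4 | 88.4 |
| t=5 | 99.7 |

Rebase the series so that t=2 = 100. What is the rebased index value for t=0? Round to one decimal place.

115.6

Rebased(t=0) = 100.0 / 86.5 × 100 = 115.6069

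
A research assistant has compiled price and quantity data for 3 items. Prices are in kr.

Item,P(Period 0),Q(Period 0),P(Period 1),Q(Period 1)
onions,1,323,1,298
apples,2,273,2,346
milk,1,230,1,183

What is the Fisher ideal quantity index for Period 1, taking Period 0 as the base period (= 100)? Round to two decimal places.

Laspeyres component (base-period weights):
ΣP(Period 0)Q(Period 1) = 1×298 + 2×346 + 1×183 = 298 + 692 + 183 = 1173
ΣP(Period 0)Q(Period 0) = 1×323 + 2×273 + 1×230 = 323 + 546 + 230 = 1099
L = 1173 / 1099 × 100 = 106.7334
Paasche component (current-period weights):
ΣP(Period 1)Q(Period 1) = 1×298 + 2×346 + 1×183 = 298 + 692 + 183 = 1173
ΣP(Period 1)Q(Period 0) = 1×323 + 2×273 + 1×230 = 323 + 546 + 230 = 1099
P = 1173 / 1099 × 100 = 106.7334
Fisher = √(L × P) = √(106.7334 × 106.7334) = 106.7334

106.73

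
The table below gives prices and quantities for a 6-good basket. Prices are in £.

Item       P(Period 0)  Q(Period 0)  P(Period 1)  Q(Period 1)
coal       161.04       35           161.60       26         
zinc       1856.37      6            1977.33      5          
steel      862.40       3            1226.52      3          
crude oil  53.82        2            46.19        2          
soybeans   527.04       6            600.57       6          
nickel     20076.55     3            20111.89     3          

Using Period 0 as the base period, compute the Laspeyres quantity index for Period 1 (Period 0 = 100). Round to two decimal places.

96.01

Laspeyres quantity index uses base-period prices as weights.
ΣP(Period 0)·Q(Period 1) = 161.04×26 + 1856.37×5 + 862.40×3 + 53.82×2 + 527.04×6 + 20076.55×3 = 4187.04 + 9281.85 + 2587.2 + 107.64 + 3162.24 + 60229.65 = 79555.62
ΣP(Period 0)·Q(Period 0) = 161.04×35 + 1856.37×6 + 862.40×3 + 53.82×2 + 527.04×6 + 20076.55×3 = 5636.4 + 11138.22 + 2587.2 + 107.64 + 3162.24 + 60229.65 = 82861.35
Index = 79555.62 / 82861.35 × 100 = 96.0105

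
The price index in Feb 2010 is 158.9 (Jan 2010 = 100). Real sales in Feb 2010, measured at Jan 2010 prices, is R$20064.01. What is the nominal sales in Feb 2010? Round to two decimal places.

Nominal = Real × (Index/100) = 20064.01 × (158.9/100)
        = 20064.01 × 1.589 = 31881.7119

31881.71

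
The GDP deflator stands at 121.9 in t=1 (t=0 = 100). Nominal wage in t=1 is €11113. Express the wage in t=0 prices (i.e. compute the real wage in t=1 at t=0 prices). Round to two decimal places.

9116.49

Real = Nominal ÷ (Index/100) = 11113 ÷ (121.9/100)
     = 11113 ÷ 1.219 = 9116.4889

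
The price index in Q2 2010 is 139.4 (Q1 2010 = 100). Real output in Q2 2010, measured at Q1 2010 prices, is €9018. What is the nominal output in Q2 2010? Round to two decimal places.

Nominal = Real × (Index/100) = 9018 × (139.4/100)
        = 9018 × 1.394 = 12571.0920

12571.09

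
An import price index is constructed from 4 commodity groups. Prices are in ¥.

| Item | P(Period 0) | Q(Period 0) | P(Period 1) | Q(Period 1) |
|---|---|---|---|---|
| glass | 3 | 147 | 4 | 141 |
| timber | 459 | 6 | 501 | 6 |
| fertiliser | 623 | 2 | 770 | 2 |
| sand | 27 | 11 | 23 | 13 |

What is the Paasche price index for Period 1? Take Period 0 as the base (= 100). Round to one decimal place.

113.3

Paasche price index uses current-period quantities as weights.
ΣP(Period 1)·Q(Period 1) = 4×141 + 501×6 + 770×2 + 23×13 = 564 + 3006 + 1540 + 299 = 5409
ΣP(Period 0)·Q(Period 1) = 3×141 + 459×6 + 623×2 + 27×13 = 423 + 2754 + 1246 + 351 = 4774
Index = 5409 / 4774 × 100 = 113.3012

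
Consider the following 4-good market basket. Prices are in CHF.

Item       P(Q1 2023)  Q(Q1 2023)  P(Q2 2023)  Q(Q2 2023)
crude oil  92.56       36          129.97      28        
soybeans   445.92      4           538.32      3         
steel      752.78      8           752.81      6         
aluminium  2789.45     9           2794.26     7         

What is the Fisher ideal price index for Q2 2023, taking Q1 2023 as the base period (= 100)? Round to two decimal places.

Laspeyres component (base-period weights):
ΣP(Q2 2023)Q(Q1 2023) = 129.97×36 + 538.32×4 + 752.81×8 + 2794.26×9 = 4678.92 + 2153.28 + 6022.48 + 25148.34 = 38003.02
ΣP(Q1 2023)Q(Q1 2023) = 92.56×36 + 445.92×4 + 752.78×8 + 2789.45×9 = 3332.16 + 1783.68 + 6022.24 + 25105.05 = 36243.13
L = 38003.02 / 36243.13 × 100 = 104.8558
Paasche component (current-period weights):
ΣP(Q2 2023)Q(Q2 2023) = 129.97×28 + 538.32×3 + 752.81×6 + 2794.26×7 = 3639.16 + 1614.96 + 4516.86 + 19559.82 = 29330.8
ΣP(Q1 2023)Q(Q2 2023) = 92.56×28 + 445.92×3 + 752.78×6 + 2789.45×7 = 2591.68 + 1337.76 + 4516.68 + 19526.15 = 27972.27
P = 29330.8 / 27972.27 × 100 = 104.8567
Fisher = √(L × P) = √(104.8558 × 104.8567) = 104.8562

104.86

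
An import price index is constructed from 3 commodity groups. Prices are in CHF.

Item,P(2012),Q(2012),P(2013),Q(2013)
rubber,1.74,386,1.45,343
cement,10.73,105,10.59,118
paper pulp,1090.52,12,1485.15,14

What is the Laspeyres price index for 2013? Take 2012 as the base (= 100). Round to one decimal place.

131.0

Laspeyres price index uses base-period quantities as weights.
ΣP(2013)·Q(2012) = 1.45×386 + 10.59×105 + 1485.15×12 = 559.7 + 1111.95 + 17821.8 = 19493.45
ΣP(2012)·Q(2012) = 1.74×386 + 10.73×105 + 1090.52×12 = 671.64 + 1126.65 + 13086.24 = 14884.53
Index = 19493.45 / 14884.53 × 100 = 130.9645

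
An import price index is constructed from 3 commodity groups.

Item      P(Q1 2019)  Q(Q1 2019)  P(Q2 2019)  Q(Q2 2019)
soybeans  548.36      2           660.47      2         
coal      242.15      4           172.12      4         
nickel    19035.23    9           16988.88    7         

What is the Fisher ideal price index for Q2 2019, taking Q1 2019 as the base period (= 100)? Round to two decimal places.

Laspeyres component (base-period weights):
ΣP(Q2 2019)Q(Q1 2019) = 660.47×2 + 172.12×4 + 16988.88×9 = 1320.94 + 688.48 + 152899.92 = 154909.34
ΣP(Q1 2019)Q(Q1 2019) = 548.36×2 + 242.15×4 + 19035.23×9 = 1096.72 + 968.6 + 171317.07 = 173382.39
L = 154909.34 / 173382.39 × 100 = 89.3455
Paasche component (current-period weights):
ΣP(Q2 2019)Q(Q2 2019) = 660.47×2 + 172.12×4 + 16988.88×7 = 1320.94 + 688.48 + 118922.16 = 120931.58
ΣP(Q1 2019)Q(Q2 2019) = 548.36×2 + 242.15×4 + 19035.23×7 = 1096.72 + 968.6 + 133246.61 = 135311.93
P = 120931.58 / 135311.93 × 100 = 89.3724
Fisher = √(L × P) = √(89.3455 × 89.3724) = 89.3590

89.36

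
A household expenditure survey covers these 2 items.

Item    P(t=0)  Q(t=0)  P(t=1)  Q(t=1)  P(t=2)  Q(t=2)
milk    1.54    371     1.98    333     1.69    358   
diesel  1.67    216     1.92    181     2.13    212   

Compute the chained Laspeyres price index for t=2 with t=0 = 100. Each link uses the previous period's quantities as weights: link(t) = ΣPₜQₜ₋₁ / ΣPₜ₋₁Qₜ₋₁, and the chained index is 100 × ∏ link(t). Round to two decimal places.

Link t=0→t=1:
ΣP(t=1)Q(t=0) = 1.98×371 + 1.92×216 = 734.58 + 414.72 = 1149.3
ΣP(t=0)Q(t=0) = 1.54×371 + 1.67×216 = 571.34 + 360.72 = 932.06
link = 1149.3/932.06 = 1.233075
Link t=1→t=2:
ΣP(t=2)Q(t=1) = 1.69×333 + 2.13×181 = 562.77 + 385.53 = 948.3
ΣP(t=1)Q(t=1) = 1.98×333 + 1.92×181 = 659.34 + 347.52 = 1006.86
link = 948.3/1006.86 = 0.941839
Chained index = 100 × 1.233075 × 0.941839 = 116.1358

116.14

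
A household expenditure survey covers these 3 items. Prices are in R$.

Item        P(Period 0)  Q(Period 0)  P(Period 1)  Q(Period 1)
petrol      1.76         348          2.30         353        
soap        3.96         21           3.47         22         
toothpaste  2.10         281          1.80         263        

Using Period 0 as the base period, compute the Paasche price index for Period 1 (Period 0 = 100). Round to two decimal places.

108.01

Paasche price index uses current-period quantities as weights.
ΣP(Period 1)·Q(Period 1) = 2.30×353 + 3.47×22 + 1.80×263 = 811.9 + 76.34 + 473.4 = 1361.64
ΣP(Period 0)·Q(Period 1) = 1.76×353 + 3.96×22 + 2.10×263 = 621.28 + 87.12 + 552.3 = 1260.7
Index = 1361.64 / 1260.7 × 100 = 108.0067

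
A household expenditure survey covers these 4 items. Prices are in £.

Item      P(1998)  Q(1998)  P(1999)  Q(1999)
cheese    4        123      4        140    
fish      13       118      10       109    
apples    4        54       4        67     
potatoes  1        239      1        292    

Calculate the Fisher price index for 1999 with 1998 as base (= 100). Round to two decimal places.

Laspeyres component (base-period weights):
ΣP(1999)Q(1998) = 4×123 + 10×118 + 4×54 + 1×239 = 492 + 1180 + 216 + 239 = 2127
ΣP(1998)Q(1998) = 4×123 + 13×118 + 4×54 + 1×239 = 492 + 1534 + 216 + 239 = 2481
L = 2127 / 2481 × 100 = 85.7316
Paasche component (current-period weights):
ΣP(1999)Q(1999) = 4×140 + 10×109 + 4×67 + 1×292 = 560 + 1090 + 268 + 292 = 2210
ΣP(1998)Q(1999) = 4×140 + 13×109 + 4×67 + 1×292 = 560 + 1417 + 268 + 292 = 2537
P = 2210 / 2537 × 100 = 87.1108
Fisher = √(L × P) = √(85.7316 × 87.1108) = 86.4184

86.42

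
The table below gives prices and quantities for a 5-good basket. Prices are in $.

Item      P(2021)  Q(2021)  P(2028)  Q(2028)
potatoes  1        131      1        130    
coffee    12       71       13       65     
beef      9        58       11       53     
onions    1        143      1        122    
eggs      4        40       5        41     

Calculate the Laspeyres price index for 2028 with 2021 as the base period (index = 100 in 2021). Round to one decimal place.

Laspeyres price index uses base-period quantities as weights.
ΣP(2028)·Q(2021) = 1×131 + 13×71 + 11×58 + 1×143 + 5×40 = 131 + 923 + 638 + 143 + 200 = 2035
ΣP(2021)·Q(2021) = 1×131 + 12×71 + 9×58 + 1×143 + 4×40 = 131 + 852 + 522 + 143 + 160 = 1808
Index = 2035 / 1808 × 100 = 112.5553

112.6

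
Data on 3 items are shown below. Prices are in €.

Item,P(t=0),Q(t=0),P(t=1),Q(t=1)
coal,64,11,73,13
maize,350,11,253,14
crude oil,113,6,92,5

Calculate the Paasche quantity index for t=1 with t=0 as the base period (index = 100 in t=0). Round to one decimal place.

119.6

Paasche quantity index uses current-period prices as weights.
ΣP(t=1)·Q(t=1) = 73×13 + 253×14 + 92×5 = 949 + 3542 + 460 = 4951
ΣP(t=1)·Q(t=0) = 73×11 + 253×11 + 92×6 = 803 + 2783 + 552 = 4138
Index = 4951 / 4138 × 100 = 119.6472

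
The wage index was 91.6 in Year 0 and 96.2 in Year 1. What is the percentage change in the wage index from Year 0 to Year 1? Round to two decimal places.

5.02%

Change = (96.2 − 91.6) / 91.6 × 100
       = 4.6 / 91.6 × 100 = 5.0218%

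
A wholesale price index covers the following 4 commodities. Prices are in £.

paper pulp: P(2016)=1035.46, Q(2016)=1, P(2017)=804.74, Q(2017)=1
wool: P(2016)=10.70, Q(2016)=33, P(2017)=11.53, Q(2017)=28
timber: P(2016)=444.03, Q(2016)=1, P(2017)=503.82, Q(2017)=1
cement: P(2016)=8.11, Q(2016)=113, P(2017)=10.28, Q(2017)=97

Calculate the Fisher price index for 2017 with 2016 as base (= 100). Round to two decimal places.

103.07

Laspeyres component (base-period weights):
ΣP(2017)Q(2016) = 804.74×1 + 11.53×33 + 503.82×1 + 10.28×113 = 804.74 + 380.49 + 503.82 + 1161.64 = 2850.69
ΣP(2016)Q(2016) = 1035.46×1 + 10.70×33 + 444.03×1 + 8.11×113 = 1035.46 + 353.1 + 444.03 + 916.43 = 2749.02
L = 2850.69 / 2749.02 × 100 = 103.6984
Paasche component (current-period weights):
ΣP(2017)Q(2017) = 804.74×1 + 11.53×28 + 503.82×1 + 10.28×97 = 804.74 + 322.84 + 503.82 + 997.16 = 2628.56
ΣP(2016)Q(2017) = 1035.46×1 + 10.70×28 + 444.03×1 + 8.11×97 = 1035.46 + 299.6 + 444.03 + 786.67 = 2565.76
P = 2628.56 / 2565.76 × 100 = 102.4476
Fisher = √(L × P) = √(103.6984 × 102.4476) = 103.0711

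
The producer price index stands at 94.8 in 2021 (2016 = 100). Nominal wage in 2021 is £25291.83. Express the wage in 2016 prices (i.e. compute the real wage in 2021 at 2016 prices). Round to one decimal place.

26679.1

Real = Nominal ÷ (Index/100) = 25291.83 ÷ (94.8/100)
     = 25291.83 ÷ 0.948 = 26679.1456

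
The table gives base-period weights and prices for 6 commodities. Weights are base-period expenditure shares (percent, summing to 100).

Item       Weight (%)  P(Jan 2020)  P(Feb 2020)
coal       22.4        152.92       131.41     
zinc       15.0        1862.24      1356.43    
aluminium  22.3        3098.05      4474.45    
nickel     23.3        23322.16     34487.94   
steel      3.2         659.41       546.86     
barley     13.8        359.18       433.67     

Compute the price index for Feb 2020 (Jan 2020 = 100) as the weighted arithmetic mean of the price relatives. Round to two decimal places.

coal: 22.4 × (131.41/152.92) = 22.4 × 0.859338 = 19.2492
zinc: 15.0 × (1356.43/1862.24) = 15.0 × 0.728386 = 10.9258
aluminium: 22.3 × (4474.45/3098.05) = 22.3 × 1.444279 = 32.2074
nickel: 23.3 × (34487.94/23322.16) = 23.3 × 1.478763 = 34.4552
steel: 3.2 × (546.86/659.41) = 3.2 × 0.829317 = 2.6538
barley: 13.8 × (433.67/359.18) = 13.8 × 1.207389 = 16.6620
Index = Σ wᵢ·(p₁ᵢ/p₀ᵢ) = 19.2492 + 10.9258 + 32.2074 + 34.4552 + 2.6538 + 16.6620 = 116.1534

116.15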